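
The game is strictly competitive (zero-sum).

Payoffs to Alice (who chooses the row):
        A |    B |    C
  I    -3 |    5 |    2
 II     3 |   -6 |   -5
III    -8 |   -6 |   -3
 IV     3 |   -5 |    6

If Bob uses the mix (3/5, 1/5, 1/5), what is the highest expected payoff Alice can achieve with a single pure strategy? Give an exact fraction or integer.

2

I: (-3)·(3/5) + (5)·(1/5) + (2)·(1/5) = -2/5.
II: (3)·(3/5) + (-6)·(1/5) + (-5)·(1/5) = -2/5.
III: (-8)·(3/5) + (-6)·(1/5) + (-3)·(1/5) = -33/5.
IV: (3)·(3/5) + (-5)·(1/5) + (6)·(1/5) = 2.
The best pure response is IV with expected payoff 2.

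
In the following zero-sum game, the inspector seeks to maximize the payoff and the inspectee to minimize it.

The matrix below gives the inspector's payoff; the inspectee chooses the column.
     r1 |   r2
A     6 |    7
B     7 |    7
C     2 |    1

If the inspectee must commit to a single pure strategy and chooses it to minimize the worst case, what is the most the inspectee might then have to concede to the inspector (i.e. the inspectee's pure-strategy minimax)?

7

The worst case (largest entry) in each column is r1: 7, r2: 7.
The best (smallest) of these is 7.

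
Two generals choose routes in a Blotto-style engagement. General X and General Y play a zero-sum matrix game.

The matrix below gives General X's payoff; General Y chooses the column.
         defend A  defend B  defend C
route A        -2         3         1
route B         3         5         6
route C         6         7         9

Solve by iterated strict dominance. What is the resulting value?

Column defend B is strictly dominated by defend A for General Y (-2<3, 3<5, 6<7); eliminate defend B.
Row route B is strictly dominated by row route C (6>3, 9>6); eliminate route B.
Column defend C is strictly dominated by defend A for General Y (-2<1, 6<9); eliminate defend C.
Row route A is strictly dominated by row route C (6>-2); eliminate route A.
Only (route C, defend A) remains, with payoff 6.

6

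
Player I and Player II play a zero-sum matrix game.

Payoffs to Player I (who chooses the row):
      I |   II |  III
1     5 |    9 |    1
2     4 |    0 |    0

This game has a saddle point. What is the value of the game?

1

Row minima: 1, 0 → Player I's maximin is 1.
Column maxima: 5, 9, 1 → Player II's minimax is 1.
They coincide at (1, III), so the value is 1.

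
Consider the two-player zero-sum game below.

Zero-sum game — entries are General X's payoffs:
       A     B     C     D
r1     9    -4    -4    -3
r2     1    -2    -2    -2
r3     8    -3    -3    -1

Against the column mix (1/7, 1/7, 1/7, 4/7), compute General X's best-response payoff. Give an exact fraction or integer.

r1: (9)·(1/7) + (-4)·(1/7) + (-4)·(1/7) + (-3)·(4/7) = -11/7.
r2: (1)·(1/7) + (-2)·(1/7) + (-2)·(1/7) + (-2)·(4/7) = -11/7.
r3: (8)·(1/7) + (-3)·(1/7) + (-3)·(1/7) + (-1)·(4/7) = -2/7.
The best pure response is r3 with expected payoff -2/7.

-2/7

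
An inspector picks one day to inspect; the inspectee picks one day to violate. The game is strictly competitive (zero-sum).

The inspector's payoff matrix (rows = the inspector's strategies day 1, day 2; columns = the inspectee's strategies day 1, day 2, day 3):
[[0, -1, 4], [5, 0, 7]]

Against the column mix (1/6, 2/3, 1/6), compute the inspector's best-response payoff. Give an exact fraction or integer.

day 1: (0)·(1/6) + (-1)·(2/3) + (4)·(1/6) = 0.
day 2: (5)·(1/6) + (0)·(2/3) + (7)·(1/6) = 2.
The best pure response is day 2 with expected payoff 2.

2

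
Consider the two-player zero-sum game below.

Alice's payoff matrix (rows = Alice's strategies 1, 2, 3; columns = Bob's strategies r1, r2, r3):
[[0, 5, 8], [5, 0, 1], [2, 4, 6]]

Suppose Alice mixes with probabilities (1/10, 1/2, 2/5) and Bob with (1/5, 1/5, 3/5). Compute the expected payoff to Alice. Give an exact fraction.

33/10

Against (1/5, 1/5, 3/5), each row's expected payoff is 1: 29/5; 2: 8/5; 3: 24/5.
Taking the (1/10, 1/2, 2/5)-weighted average: (1/10)·(29/5) + (1/2)·(8/5) + (2/5)·(24/5) = 33/10.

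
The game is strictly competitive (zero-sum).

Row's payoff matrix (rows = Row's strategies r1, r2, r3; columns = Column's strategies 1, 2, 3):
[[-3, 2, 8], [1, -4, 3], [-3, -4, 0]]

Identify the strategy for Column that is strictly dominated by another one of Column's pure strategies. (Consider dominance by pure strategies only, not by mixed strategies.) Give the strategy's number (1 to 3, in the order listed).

3

Column prefers columns that give Row less. Compare 3 with 1: -3 < 8, 1 < 3, -3 < 0.
So 1 strictly dominates 3 for Column; 3 is strictly dominated.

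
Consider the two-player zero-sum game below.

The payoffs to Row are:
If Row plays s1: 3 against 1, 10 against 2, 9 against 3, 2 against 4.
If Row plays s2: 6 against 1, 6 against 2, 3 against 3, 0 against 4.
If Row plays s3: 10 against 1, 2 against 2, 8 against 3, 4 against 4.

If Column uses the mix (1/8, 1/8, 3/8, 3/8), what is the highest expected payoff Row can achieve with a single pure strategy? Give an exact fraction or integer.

s1: (3)·(1/8) + (10)·(1/8) + (9)·(3/8) + (2)·(3/8) = 23/4.
s2: (6)·(1/8) + (6)·(1/8) + (3)·(3/8) + (0)·(3/8) = 21/8.
s3: (10)·(1/8) + (2)·(1/8) + (8)·(3/8) + (4)·(3/8) = 6.
The best pure response is s3 with expected payoff 6.

6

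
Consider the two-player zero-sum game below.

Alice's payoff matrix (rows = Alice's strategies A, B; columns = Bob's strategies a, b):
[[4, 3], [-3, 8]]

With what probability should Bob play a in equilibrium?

Row minima are 3 and -3, so Alice's maximin is 3; column maxima are 4 and 8, so Bob's minimax is 4. These differ, so the equilibrium is in mixed strategies.
Let Bob play a with probability q. Alice is indifferent when 4q + 3(1−q) = −3q + 8(1−q), giving q = 5/12.

5/12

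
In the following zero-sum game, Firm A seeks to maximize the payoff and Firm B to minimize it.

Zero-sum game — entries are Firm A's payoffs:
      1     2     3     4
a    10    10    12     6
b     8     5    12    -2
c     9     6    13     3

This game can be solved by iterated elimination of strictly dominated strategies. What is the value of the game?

Column 1 is strictly dominated by 4 for Firm B (6<10, -2<8, 3<9); eliminate 1.
Row b is strictly dominated by row c (6>5, 13>12, 3>-2); eliminate b.
Column 3 is strictly dominated by 2 for Firm B (10<12, 6<13); eliminate 3.
Column 2 is strictly dominated by 4 for Firm B (6<10, 3<6); eliminate 2.
Row c is strictly dominated by row a (6>3); eliminate c.
Only (a, 4) remains, with payoff 6.

6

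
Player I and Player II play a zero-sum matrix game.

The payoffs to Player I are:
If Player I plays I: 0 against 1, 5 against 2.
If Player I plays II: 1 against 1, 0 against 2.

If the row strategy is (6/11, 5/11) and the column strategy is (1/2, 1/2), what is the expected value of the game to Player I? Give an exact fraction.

Against (1/2, 1/2), each row's expected payoff is I: 5/2; II: 1/2.
Taking the (6/11, 5/11)-weighted average: (6/11)·(5/2) + (5/11)·(1/2) = 35/22.

35/22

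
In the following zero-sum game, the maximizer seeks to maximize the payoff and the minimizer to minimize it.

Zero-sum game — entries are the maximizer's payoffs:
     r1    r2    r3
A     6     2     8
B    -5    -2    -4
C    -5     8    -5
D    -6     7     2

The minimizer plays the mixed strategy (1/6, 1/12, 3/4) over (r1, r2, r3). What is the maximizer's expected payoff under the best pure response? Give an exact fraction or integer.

43/6

A: (6)·(1/6) + (2)·(1/12) + (8)·(3/4) = 43/6.
B: (-5)·(1/6) + (-2)·(1/12) + (-4)·(3/4) = -4.
C: (-5)·(1/6) + (8)·(1/12) + (-5)·(3/4) = -47/12.
D: (-6)·(1/6) + (7)·(1/12) + (2)·(3/4) = 13/12.
The best pure response is A with expected payoff 43/6.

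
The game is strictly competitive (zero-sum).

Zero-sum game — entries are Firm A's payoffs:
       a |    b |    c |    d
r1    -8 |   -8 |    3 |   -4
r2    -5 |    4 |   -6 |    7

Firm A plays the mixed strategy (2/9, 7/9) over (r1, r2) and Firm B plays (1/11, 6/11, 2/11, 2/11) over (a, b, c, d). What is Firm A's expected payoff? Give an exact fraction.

31/99

Against (1/11, 6/11, 2/11, 2/11), each row's expected payoff is r1: -58/11; r2: 21/11.
Taking the (2/9, 7/9)-weighted average: (2/9)·(-58/11) + (7/9)·(21/11) = 31/99.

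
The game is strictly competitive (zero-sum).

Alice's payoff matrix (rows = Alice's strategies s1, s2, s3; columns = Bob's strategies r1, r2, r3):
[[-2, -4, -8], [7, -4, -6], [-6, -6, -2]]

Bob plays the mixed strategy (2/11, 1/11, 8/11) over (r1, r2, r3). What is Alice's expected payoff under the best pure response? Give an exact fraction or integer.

-34/11

s1: (-2)·(2/11) + (-4)·(1/11) + (-8)·(8/11) = -72/11.
s2: (7)·(2/11) + (-4)·(1/11) + (-6)·(8/11) = -38/11.
s3: (-6)·(2/11) + (-6)·(1/11) + (-2)·(8/11) = -34/11.
The best pure response is s3 with expected payoff -34/11.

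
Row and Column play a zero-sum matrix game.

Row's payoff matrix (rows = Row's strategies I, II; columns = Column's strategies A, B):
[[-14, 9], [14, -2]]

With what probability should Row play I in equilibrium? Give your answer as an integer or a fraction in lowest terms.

16/39

Row minima are -14 and -2, so Row's maximin is -2; column maxima are 14 and 9, so Column's minimax is 9. These differ, so the equilibrium is in mixed strategies.
Let Row play I with probability p. Column is indifferent when −14p + 14(1−p) = 9p − 2(1−p), giving p = 16/39.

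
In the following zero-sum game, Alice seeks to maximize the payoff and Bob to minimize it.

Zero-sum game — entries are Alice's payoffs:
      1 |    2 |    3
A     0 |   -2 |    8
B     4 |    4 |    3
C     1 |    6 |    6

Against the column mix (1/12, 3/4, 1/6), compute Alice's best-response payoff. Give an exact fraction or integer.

67/12

A: (0)·(1/12) + (-2)·(3/4) + (8)·(1/6) = -1/6.
B: (4)·(1/12) + (4)·(3/4) + (3)·(1/6) = 23/6.
C: (1)·(1/12) + (6)·(3/4) + (6)·(1/6) = 67/12.
The best pure response is C with expected payoff 67/12.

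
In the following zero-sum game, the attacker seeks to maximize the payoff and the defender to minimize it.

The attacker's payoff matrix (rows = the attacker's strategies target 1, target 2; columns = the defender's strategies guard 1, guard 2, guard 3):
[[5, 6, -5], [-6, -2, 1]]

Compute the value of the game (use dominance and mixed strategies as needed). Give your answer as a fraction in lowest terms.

Column guard 2 is strictly dominated by guard 1 for the defender (it gives the attacker more in every row).
The remaining 2×2 game on (target 1, target 2) × (guard 1, guard 3) has no saddle point. Let the attacker play target 1 with probability p; indifference gives 5p − 6(1−p) = −5p + (1−p), so p = 7/17.
Similarly the defender's optimal q on guard 1 is 6/17, and the value is 5·(6/17) + (-5)·(11/17) = -25/17.

-25/17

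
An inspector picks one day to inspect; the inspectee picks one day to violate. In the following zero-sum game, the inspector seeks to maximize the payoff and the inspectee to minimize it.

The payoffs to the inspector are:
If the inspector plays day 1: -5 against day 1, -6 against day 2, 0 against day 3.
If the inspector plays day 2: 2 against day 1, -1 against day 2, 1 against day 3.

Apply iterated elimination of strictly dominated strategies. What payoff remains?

-1

Row day 1 is strictly dominated by row day 2 (2>-5, -1>-6, 1>0); eliminate day 1.
Column day 3 is strictly dominated by day 2 for the inspectee (-1<1); eliminate day 3.
Column day 1 is strictly dominated by day 2 for the inspectee (-1<2); eliminate day 1.
Only (day 2, day 2) remains, with payoff -1.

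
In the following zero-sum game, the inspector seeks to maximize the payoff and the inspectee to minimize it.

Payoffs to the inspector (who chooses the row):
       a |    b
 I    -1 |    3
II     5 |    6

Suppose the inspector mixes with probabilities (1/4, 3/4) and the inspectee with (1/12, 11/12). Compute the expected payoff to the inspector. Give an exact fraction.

Against (1/12, 11/12), each row's expected payoff is I: 8/3; II: 71/12.
Taking the (1/4, 3/4)-weighted average: (1/4)·(8/3) + (3/4)·(71/12) = 245/48.

245/48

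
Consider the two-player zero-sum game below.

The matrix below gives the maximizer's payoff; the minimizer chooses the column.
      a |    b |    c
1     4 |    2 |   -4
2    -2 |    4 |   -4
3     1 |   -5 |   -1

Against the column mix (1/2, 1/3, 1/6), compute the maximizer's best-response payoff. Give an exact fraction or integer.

2

1: (4)·(1/2) + (2)·(1/3) + (-4)·(1/6) = 2.
2: (-2)·(1/2) + (4)·(1/3) + (-4)·(1/6) = -1/3.
3: (1)·(1/2) + (-5)·(1/3) + (-1)·(1/6) = -4/3.
The best pure response is 1 with expected payoff 2.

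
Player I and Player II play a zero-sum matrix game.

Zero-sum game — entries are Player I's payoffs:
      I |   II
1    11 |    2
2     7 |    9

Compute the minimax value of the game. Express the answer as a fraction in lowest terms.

Row minima are 2 and 7, so Player I's maximin is 7; column maxima are 11 and 9, so Player II's minimax is 9. These differ, so the equilibrium is in mixed strategies.
Let Player I play 1 with probability p. Player II is indifferent when 11p + 7(1−p) = 2p + 9(1−p), giving p = 2/11.
Let Player II play I with probability q. Player I is indifferent when 11q + 2(1−q) = 7q + 9(1−q), giving q = 7/11.
The value is 11·(7/11) + (2)·(4/11) = 85/11.

85/11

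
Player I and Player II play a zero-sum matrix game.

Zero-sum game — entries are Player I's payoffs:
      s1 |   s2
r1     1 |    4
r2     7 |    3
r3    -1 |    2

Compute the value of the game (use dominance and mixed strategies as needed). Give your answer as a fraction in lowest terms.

25/7

Row r3 is strictly dominated by row r1, so Player I never plays it.
The remaining 2×2 game on (r1, r2) × (s1, s2) has no saddle point. Let Player I play r1 with probability p; indifference gives p + 7(1−p) = 4p + 3(1−p), so p = 4/7.
Similarly Player II's optimal q on s1 is 1/7, and the value is 1·(1/7) + (4)·(6/7) = 25/7.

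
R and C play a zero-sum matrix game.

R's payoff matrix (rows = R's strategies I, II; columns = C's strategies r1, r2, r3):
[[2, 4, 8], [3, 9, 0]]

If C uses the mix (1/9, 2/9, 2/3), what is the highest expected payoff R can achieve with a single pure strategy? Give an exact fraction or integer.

I: (2)·(1/9) + (4)·(2/9) + (8)·(2/3) = 58/9.
II: (3)·(1/9) + (9)·(2/9) + (0)·(2/3) = 7/3.
The best pure response is I with expected payoff 58/9.

58/9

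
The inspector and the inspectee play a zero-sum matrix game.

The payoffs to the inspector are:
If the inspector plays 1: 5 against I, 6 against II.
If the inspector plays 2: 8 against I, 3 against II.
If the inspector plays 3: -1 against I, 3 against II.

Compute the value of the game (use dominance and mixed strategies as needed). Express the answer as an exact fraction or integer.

Row 3 is strictly dominated by row 1, so the inspector never plays it.
The remaining 2×2 game on (1, 2) × (I, II) has no saddle point. Let the inspector play 1 with probability p; indifference gives 5p + 8(1−p) = 6p + 3(1−p), so p = 5/6.
Similarly the inspectee's optimal q on I is 1/2, and the value is 5·(1/2) + (6)·(1/2) = 11/2.

11/2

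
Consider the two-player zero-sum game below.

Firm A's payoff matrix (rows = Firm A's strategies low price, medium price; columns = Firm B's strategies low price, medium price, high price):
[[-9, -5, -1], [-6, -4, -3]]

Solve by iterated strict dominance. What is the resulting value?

Column high price is strictly dominated by low price for Firm B (-9<-1, -6<-3); eliminate high price.
Column medium price is strictly dominated by low price for Firm B (-9<-5, -6<-4); eliminate medium price.
Row low price is strictly dominated by row medium price (-6>-9); eliminate low price.
Only (medium price, low price) remains, with payoff -6.

-6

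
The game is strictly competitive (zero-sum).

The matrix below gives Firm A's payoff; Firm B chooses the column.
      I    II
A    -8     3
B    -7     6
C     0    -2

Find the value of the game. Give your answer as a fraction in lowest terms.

Row A is strictly dominated by row B, so Firm A never plays it.
The remaining 2×2 game on (B, C) × (I, II) has no saddle point. Let Firm A play B with probability p; indifference gives −7p = 6p − 2(1−p), so p = 2/15.
Similarly Firm B's optimal q on I is 8/15, and the value is -7·(8/15) + (6)·(7/15) = -14/15.

-14/15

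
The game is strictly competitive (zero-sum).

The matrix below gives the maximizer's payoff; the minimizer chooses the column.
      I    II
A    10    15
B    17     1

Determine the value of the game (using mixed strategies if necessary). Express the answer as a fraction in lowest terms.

35/3

Row minima are 10 and 1, so the maximizer's maximin is 10; column maxima are 17 and 15, so the minimizer's minimax is 15. These differ, so the equilibrium is in mixed strategies.
Let the maximizer play A with probability p. The minimizer is indifferent when 10p + 17(1−p) = 15p + (1−p), giving p = 16/21.
Let the minimizer play I with probability q. The maximizer is indifferent when 10q + 15(1−q) = 17q + (1−q), giving q = 2/3.
The value is 10·(2/3) + (15)·(1/3) = 35/3.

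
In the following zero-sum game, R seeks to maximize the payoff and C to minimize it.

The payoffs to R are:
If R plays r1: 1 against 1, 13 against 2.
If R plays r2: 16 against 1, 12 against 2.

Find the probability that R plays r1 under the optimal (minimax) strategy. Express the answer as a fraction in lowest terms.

Row minima are 1 and 12, so R's maximin is 12; column maxima are 16 and 13, so C's minimax is 13. These differ, so the equilibrium is in mixed strategies.
Let R play r1 with probability p. C is indifferent when p + 16(1−p) = 13p + 12(1−p), giving p = 1/4.

1/4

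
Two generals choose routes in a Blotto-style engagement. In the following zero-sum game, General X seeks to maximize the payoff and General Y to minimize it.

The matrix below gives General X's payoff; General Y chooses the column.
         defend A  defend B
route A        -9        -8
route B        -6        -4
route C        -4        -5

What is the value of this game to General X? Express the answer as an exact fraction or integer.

Row route A is strictly dominated by row route B, so General X never plays it.
The remaining 2×2 game on (route B, route C) × (defend A, defend B) has no saddle point. Let General X play route B with probability p; indifference gives −6p − 4(1−p) = −4p − 5(1−p), so p = 1/3.
Similarly General Y's optimal q on defend A is 1/3, and the value is -6·(1/3) + (-4)·(2/3) = -14/3.

-14/3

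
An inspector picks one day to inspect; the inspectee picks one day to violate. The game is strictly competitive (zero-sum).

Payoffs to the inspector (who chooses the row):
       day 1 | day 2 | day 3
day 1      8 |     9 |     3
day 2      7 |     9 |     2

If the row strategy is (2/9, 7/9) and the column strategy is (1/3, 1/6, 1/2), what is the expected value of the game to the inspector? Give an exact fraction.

Against (1/3, 1/6, 1/2), each row's expected payoff is day 1: 17/3; day 2: 29/6.
Taking the (2/9, 7/9)-weighted average: (2/9)·(17/3) + (7/9)·(29/6) = 271/54.

271/54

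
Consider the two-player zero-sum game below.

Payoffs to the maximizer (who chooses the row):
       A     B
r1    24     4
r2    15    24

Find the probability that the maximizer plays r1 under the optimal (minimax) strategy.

Row minima are 4 and 15, so the maximizer's maximin is 15; column maxima are 24 and 24, so the minimizer's minimax is 24. These differ, so the equilibrium is in mixed strategies.
Let the maximizer play r1 with probability p. The minimizer is indifferent when 24p + 15(1−p) = 4p + 24(1−p), giving p = 9/29.

9/29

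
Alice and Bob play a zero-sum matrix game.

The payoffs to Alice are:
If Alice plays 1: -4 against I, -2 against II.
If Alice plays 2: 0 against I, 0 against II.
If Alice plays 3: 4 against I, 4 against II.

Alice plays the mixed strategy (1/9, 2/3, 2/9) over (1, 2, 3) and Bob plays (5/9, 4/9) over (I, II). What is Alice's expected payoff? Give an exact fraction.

44/81

Against (5/9, 4/9), each row's expected payoff is 1: -28/9; 2: 0; 3: 4.
Taking the (1/9, 2/3, 2/9)-weighted average: (1/9)·(-28/9) + (2/3)·(0) + (2/9)·(4) = 44/81.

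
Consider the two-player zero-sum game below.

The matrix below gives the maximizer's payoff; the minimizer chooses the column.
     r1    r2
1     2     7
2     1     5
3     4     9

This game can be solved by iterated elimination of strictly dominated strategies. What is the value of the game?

4

Row 1 is strictly dominated by row 3 (4>2, 9>7); eliminate 1.
Column r2 is strictly dominated by r1 for the minimizer (1<5, 4<9); eliminate r2.
Row 2 is strictly dominated by row 3 (4>1); eliminate 2.
Only (3, r1) remains, with payoff 4.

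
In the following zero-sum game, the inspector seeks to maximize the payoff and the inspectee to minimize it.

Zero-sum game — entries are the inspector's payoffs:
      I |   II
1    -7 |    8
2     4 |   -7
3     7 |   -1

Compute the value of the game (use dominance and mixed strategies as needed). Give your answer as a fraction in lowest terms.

Row 2 is strictly dominated by row 3, so the inspector never plays it.
The remaining 2×2 game on (1, 3) × (I, II) has no saddle point. Let the inspector play 1 with probability p; indifference gives −7p + 7(1−p) = 8p − (1−p), so p = 8/23.
Similarly the inspectee's optimal q on I is 9/23, and the value is -7·(9/23) + (8)·(14/23) = 49/23.

49/23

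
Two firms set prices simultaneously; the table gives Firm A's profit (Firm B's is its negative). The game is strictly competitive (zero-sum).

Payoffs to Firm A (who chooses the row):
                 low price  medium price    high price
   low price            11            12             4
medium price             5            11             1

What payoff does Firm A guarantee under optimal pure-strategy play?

Row minima: 4, 1 → Firm A's maximin is 4.
Column maxima: 11, 12, 4 → Firm B's minimax is 4.
They coincide at (low price, high price), so the value is 4.

4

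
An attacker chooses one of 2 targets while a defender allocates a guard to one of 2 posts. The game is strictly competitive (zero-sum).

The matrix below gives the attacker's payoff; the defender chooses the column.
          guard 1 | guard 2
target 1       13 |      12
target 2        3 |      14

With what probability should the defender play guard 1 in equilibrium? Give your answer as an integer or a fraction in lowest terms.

Row minima are 12 and 3, so the attacker's maximin is 12; column maxima are 13 and 14, so the defender's minimax is 13. These differ, so the equilibrium is in mixed strategies.
Let the defender play guard 1 with probability q. The attacker is indifferent when 13q + 12(1−q) = 3q + 14(1−q), giving q = 1/6.

1/6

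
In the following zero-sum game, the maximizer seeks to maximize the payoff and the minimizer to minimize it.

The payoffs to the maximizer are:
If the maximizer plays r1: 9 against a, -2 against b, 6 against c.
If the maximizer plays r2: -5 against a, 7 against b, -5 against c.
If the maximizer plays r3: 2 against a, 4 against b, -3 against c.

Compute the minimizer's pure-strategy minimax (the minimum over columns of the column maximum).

6

The worst case (largest entry) in each column is a: 9, b: 7, c: 6.
The best (smallest) of these is 6.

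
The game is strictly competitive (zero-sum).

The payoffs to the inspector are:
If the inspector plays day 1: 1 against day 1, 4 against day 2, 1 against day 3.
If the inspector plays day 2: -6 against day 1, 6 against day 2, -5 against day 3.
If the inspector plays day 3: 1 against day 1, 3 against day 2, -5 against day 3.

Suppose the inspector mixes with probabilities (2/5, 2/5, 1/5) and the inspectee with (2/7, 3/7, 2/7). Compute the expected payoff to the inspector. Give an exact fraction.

5/7

Against (2/7, 3/7, 2/7), each row's expected payoff is day 1: 16/7; day 2: -4/7; day 3: 1/7.
Taking the (2/5, 2/5, 1/5)-weighted average: (2/5)·(16/7) + (2/5)·(-4/7) + (1/5)·(1/7) = 5/7.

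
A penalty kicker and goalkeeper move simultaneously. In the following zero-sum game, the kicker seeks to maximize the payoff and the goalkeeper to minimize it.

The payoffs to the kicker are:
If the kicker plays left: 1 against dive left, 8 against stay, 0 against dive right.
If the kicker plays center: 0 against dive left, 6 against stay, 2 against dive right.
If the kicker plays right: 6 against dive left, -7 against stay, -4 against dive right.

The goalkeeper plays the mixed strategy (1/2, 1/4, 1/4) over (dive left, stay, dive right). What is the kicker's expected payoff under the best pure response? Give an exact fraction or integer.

left: (1)·(1/2) + (8)·(1/4) + (0)·(1/4) = 5/2.
center: (0)·(1/2) + (6)·(1/4) + (2)·(1/4) = 2.
right: (6)·(1/2) + (-7)·(1/4) + (-4)·(1/4) = 1/4.
The best pure response is left with expected payoff 5/2.

5/2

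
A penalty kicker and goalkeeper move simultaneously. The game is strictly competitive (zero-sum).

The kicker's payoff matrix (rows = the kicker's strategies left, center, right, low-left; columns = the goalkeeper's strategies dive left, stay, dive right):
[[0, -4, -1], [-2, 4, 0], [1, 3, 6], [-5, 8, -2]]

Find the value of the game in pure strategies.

Row minima: -4, -2, 1, -5 → the kicker's maximin is 1.
Column maxima: 1, 8, 6 → the goalkeeper's minimax is 1.
They coincide at (right, dive left), so the value is 1.

1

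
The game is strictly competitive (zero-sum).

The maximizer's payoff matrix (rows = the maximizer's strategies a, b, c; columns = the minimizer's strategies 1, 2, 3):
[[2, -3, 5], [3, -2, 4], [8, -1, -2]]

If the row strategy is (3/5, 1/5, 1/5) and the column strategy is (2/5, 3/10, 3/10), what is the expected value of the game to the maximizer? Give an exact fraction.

83/50

Against (2/5, 3/10, 3/10), each row's expected payoff is a: 7/5; b: 9/5; c: 23/10.
Taking the (3/5, 1/5, 1/5)-weighted average: (3/5)·(7/5) + (1/5)·(9/5) + (1/5)·(23/10) = 83/50.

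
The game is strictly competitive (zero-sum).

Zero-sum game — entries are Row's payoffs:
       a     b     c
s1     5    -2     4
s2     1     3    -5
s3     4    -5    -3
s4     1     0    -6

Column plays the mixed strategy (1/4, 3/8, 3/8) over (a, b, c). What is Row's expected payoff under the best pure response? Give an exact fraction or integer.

s1: (5)·(1/4) + (-2)·(3/8) + (4)·(3/8) = 2.
s2: (1)·(1/4) + (3)·(3/8) + (-5)·(3/8) = -1/2.
s3: (4)·(1/4) + (-5)·(3/8) + (-3)·(3/8) = -2.
s4: (1)·(1/4) + (0)·(3/8) + (-6)·(3/8) = -2.
The best pure response is s1 with expected payoff 2.

2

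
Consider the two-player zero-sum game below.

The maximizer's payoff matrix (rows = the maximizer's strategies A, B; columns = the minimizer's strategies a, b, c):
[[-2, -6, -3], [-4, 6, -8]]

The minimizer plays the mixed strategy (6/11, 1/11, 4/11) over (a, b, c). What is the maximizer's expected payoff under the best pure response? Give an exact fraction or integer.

-30/11

A: (-2)·(6/11) + (-6)·(1/11) + (-3)·(4/11) = -30/11.
B: (-4)·(6/11) + (6)·(1/11) + (-8)·(4/11) = -50/11.
The best pure response is A with expected payoff -30/11.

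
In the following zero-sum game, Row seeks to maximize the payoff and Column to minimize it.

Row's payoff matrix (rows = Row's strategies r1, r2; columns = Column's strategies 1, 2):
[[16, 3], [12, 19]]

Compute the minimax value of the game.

Row minima are 3 and 12, so Row's maximin is 12; column maxima are 16 and 19, so Column's minimax is 16. These differ, so the equilibrium is in mixed strategies.
Let Row play r1 with probability p. Column is indifferent when 16p + 12(1−p) = 3p + 19(1−p), giving p = 7/20.
Let Column play 1 with probability q. Row is indifferent when 16q + 3(1−q) = 12q + 19(1−q), giving q = 4/5.
The value is 16·(4/5) + (3)·(1/5) = 67/5.

67/5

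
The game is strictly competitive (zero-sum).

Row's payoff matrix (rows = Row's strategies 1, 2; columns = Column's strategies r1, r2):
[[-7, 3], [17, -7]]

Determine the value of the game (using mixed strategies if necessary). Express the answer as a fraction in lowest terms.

1/17

Row minima are -7 and -7, so Row's maximin is -7; column maxima are 17 and 3, so Column's minimax is 3. These differ, so the equilibrium is in mixed strategies.
Let Row play 1 with probability p. Column is indifferent when −7p + 17(1−p) = 3p − 7(1−p), giving p = 12/17.
Let Column play r1 with probability q. Row is indifferent when −7q + 3(1−q) = 17q − 7(1−q), giving q = 5/17.
The value is -7·(5/17) + (3)·(12/17) = 1/17.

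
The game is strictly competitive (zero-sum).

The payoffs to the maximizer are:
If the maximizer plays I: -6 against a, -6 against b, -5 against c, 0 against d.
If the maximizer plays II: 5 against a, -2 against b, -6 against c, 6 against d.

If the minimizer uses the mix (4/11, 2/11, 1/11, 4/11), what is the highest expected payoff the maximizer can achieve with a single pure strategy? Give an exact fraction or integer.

34/11

I: (-6)·(4/11) + (-6)·(2/11) + (-5)·(1/11) + (0)·(4/11) = -41/11.
II: (5)·(4/11) + (-2)·(2/11) + (-6)·(1/11) + (6)·(4/11) = 34/11.
The best pure response is II with expected payoff 34/11.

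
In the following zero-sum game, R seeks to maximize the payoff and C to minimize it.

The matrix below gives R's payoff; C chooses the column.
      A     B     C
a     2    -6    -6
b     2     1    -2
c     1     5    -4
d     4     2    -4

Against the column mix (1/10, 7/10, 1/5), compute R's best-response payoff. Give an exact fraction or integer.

a: (2)·(1/10) + (-6)·(7/10) + (-6)·(1/5) = -26/5.
b: (2)·(1/10) + (1)·(7/10) + (-2)·(1/5) = 1/2.
c: (1)·(1/10) + (5)·(7/10) + (-4)·(1/5) = 14/5.
d: (4)·(1/10) + (2)·(7/10) + (-4)·(1/5) = 1.
The best pure response is c with expected payoff 14/5.

14/5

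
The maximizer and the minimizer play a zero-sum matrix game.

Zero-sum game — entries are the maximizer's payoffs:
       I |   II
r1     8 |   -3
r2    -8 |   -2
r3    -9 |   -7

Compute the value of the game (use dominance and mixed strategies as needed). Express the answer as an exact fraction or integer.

-40/17

Row r3 is strictly dominated by row r2, so the maximizer never plays it.
The remaining 2×2 game on (r1, r2) × (I, II) has no saddle point. Let the maximizer play r1 with probability p; indifference gives 8p − 8(1−p) = −3p − 2(1−p), so p = 6/17.
Similarly the minimizer's optimal q on I is 1/17, and the value is 8·(1/17) + (-3)·(16/17) = -40/17.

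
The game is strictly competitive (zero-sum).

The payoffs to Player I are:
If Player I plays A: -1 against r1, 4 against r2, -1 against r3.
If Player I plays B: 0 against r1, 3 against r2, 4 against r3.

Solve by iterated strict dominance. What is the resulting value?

Column r2 is strictly dominated by r1 for Player II (-1<4, 0<3); eliminate r2.
Row A is strictly dominated by row B (0>-1, 4>-1); eliminate A.
Column r3 is strictly dominated by r1 for Player II (0<4); eliminate r3.
Only (B, r1) remains, with payoff 0.

0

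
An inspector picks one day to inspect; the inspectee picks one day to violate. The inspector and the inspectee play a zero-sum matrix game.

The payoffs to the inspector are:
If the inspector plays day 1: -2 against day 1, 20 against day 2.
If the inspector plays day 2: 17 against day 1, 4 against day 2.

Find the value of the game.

348/35

Row minima are -2 and 4, so the inspector's maximin is 4; column maxima are 17 and 20, so the inspectee's minimax is 17. These differ, so the equilibrium is in mixed strategies.
Let the inspector play day 1 with probability p. The inspectee is indifferent when −2p + 17(1−p) = 20p + 4(1−p), giving p = 13/35.
Let the inspectee play day 1 with probability q. The inspector is indifferent when −2q + 20(1−q) = 17q + 4(1−q), giving q = 16/35.
The value is -2·(16/35) + (20)·(19/35) = 348/35.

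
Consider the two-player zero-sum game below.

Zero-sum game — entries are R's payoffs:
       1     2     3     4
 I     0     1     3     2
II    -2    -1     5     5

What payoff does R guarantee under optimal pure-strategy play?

Row minima: 0, -2 → R's maximin is 0.
Column maxima: 0, 1, 5, 5 → C's minimax is 0.
They coincide at (I, 1), so the value is 0.

0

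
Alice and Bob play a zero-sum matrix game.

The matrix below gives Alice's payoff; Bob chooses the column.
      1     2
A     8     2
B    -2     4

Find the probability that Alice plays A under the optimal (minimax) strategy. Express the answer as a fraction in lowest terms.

Row minima are 2 and -2, so Alice's maximin is 2; column maxima are 8 and 4, so Bob's minimax is 4. These differ, so the equilibrium is in mixed strategies.
Let Alice play A with probability p. Bob is indifferent when 8p − 2(1−p) = 2p + 4(1−p), giving p = 1/2.

1/2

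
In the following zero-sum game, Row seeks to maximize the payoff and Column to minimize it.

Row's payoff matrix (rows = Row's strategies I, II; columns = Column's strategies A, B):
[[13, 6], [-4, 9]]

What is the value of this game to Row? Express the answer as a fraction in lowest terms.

Row minima are 6 and -4, so Row's maximin is 6; column maxima are 13 and 9, so Column's minimax is 9. These differ, so the equilibrium is in mixed strategies.
Let Row play I with probability p. Column is indifferent when 13p − 4(1−p) = 6p + 9(1−p), giving p = 13/20.
Let Column play A with probability q. Row is indifferent when 13q + 6(1−q) = −4q + 9(1−q), giving q = 3/20.
The value is 13·(3/20) + (6)·(17/20) = 141/20.

141/20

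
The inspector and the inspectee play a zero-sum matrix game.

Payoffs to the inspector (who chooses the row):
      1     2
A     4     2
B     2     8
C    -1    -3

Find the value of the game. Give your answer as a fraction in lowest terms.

Row C is strictly dominated by row A, so the inspector never plays it.
The remaining 2×2 game on (A, B) × (1, 2) has no saddle point. Let the inspector play A with probability p; indifference gives 4p + 2(1−p) = 2p + 8(1−p), so p = 3/4.
Similarly the inspectee's optimal q on 1 is 3/4, and the value is 4·(3/4) + (2)·(1/4) = 7/2.

7/2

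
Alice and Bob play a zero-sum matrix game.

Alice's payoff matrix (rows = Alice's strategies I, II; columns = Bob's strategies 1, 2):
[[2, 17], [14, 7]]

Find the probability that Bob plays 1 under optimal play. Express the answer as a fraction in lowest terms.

Row minima are 2 and 7, so Alice's maximin is 7; column maxima are 14 and 17, so Bob's minimax is 14. These differ, so the equilibrium is in mixed strategies.
Let Bob play 1 with probability q. Alice is indifferent when 2q + 17(1−q) = 14q + 7(1−q), giving q = 5/11.

5/11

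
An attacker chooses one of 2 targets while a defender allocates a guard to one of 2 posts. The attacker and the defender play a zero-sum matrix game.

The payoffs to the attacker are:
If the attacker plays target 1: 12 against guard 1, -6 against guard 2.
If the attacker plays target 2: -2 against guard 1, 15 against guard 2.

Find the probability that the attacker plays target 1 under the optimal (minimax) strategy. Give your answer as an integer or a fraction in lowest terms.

Row minima are -6 and -2, so the attacker's maximin is -2; column maxima are 12 and 15, so the defender's minimax is 12. These differ, so the equilibrium is in mixed strategies.
Let the attacker play target 1 with probability p. The defender is indifferent when 12p − 2(1−p) = −6p + 15(1−p), giving p = 17/35.

17/35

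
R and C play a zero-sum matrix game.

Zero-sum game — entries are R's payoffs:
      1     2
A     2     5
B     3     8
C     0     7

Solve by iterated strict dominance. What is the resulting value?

Row A is strictly dominated by row B (3>2, 8>5); eliminate A.
Row C is strictly dominated by row B (3>0, 8>7); eliminate C.
Column 2 is strictly dominated by 1 for C (3<8); eliminate 2.
Only (B, 1) remains, with payoff 3.

3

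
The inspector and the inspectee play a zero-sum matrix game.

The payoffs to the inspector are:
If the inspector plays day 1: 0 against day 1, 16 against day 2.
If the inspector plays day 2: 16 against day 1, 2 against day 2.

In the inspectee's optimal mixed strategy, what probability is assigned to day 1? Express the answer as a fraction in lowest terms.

Row minima are 0 and 2, so the inspector's maximin is 2; column maxima are 16 and 16, so the inspectee's minimax is 16. These differ, so the equilibrium is in mixed strategies.
Let the inspectee play day 1 with probability q. The inspector is indifferent when 16(1−q) = 16q + 2(1−q), giving q = 7/15.

7/15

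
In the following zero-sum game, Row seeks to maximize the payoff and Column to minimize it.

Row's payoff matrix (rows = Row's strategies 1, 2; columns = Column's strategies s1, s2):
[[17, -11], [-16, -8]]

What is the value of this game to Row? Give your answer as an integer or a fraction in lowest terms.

-26/3

Row minima are -11 and -16, so Row's maximin is -11; column maxima are 17 and -8, so Column's minimax is -8. These differ, so the equilibrium is in mixed strategies.
Let Row play 1 with probability p. Column is indifferent when 17p − 16(1−p) = −11p − 8(1−p), giving p = 2/9.
Let Column play s1 with probability q. Row is indifferent when 17q − 11(1−q) = −16q − 8(1−q), giving q = 1/12.
The value is 17·(1/12) + (-11)·(11/12) = -26/3.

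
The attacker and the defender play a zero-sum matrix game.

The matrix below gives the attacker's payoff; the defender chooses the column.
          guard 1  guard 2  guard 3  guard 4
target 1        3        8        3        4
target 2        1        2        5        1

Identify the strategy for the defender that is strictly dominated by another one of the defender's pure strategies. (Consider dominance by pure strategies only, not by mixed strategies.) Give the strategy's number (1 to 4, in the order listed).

The defender prefers columns that give the attacker less. Compare guard 2 with guard 1: 3 < 8, 1 < 2.
So guard 1 strictly dominates guard 2 for the defender; guard 2 is strictly dominated.

2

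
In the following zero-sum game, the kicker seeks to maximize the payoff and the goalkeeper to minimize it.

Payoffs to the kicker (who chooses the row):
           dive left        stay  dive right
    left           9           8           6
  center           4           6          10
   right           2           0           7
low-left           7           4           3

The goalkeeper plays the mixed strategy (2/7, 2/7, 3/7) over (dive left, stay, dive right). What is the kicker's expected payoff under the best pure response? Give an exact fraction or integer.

left: (9)·(2/7) + (8)·(2/7) + (6)·(3/7) = 52/7.
center: (4)·(2/7) + (6)·(2/7) + (10)·(3/7) = 50/7.
right: (2)·(2/7) + (0)·(2/7) + (7)·(3/7) = 25/7.
low-left: (7)·(2/7) + (4)·(2/7) + (3)·(3/7) = 31/7.
The best pure response is left with expected payoff 52/7.

52/7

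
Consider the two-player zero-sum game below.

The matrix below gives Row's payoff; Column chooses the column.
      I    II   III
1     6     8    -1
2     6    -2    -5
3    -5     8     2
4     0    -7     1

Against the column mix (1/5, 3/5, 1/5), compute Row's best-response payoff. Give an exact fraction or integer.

1: (6)·(1/5) + (8)·(3/5) + (-1)·(1/5) = 29/5.
2: (6)·(1/5) + (-2)·(3/5) + (-5)·(1/5) = -1.
3: (-5)·(1/5) + (8)·(3/5) + (2)·(1/5) = 21/5.
4: (0)·(1/5) + (-7)·(3/5) + (1)·(1/5) = -4.
The best pure response is 1 with expected payoff 29/5.

29/5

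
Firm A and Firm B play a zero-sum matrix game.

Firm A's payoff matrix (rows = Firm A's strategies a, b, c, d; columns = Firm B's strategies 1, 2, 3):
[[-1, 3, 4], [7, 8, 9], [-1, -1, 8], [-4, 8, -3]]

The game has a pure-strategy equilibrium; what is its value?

Row minima: -1, 7, -1, -4 → Firm A's maximin is 7.
Column maxima: 7, 8, 9 → Firm B's minimax is 7.
They coincide at (b, 1), so the value is 7.

7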